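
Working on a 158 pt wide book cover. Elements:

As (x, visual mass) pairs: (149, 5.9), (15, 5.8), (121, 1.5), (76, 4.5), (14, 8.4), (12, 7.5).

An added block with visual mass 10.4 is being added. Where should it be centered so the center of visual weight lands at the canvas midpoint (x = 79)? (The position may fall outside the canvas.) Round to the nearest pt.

After adding the added block, total weight = 5.9 + 5.8 + 1.5 + 4.5 + 8.4 + 7.5 + 10.4 = 44.0.
x: target moment 44.0×79 = 3476.0; current 5.9·149 + 5.8·15 + 1.5·121 + 4.5·76 + 8.4·14 + 7.5·12 = 1697.2; the added block supplies 1778.8, so x = 1778.8/10.4 ≈ 171.04.

x ≈ 171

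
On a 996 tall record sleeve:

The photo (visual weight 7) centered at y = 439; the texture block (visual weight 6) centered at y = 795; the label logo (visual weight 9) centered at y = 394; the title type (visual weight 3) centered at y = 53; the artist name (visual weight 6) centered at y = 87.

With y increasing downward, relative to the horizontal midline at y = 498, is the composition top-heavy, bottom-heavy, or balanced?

Σw = 7 + 6 + 9 + 3 + 6 = 31.
y-moment: 7·439 + 6·795 + 9·394 + 3·53 + 6·87 = 12070; centroid 12070/31 ≈ 389.35.
389.4 vs midline 498 → top-heavy.

top-heavy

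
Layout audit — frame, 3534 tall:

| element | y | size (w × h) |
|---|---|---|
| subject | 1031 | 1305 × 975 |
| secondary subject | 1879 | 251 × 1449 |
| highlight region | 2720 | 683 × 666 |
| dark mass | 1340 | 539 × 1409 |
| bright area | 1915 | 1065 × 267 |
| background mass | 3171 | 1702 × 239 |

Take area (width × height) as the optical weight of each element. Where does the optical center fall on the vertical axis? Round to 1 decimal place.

Areas: subject 1305·975 = 1272375, secondary subject 251·1449 = 363699, highlight region 683·666 = 454878, dark mass 539·1409 = 759451, bright area 1065·267 = 284355, background mass 1702·239 = 406778. Total weight = 3541536.
Σw·y = 1272375·1031 + 363699·1879 + 454878·2720 + 759451·1340 + 284355·1915 + 406778·3171 = 6084574409, so ȳ = 6084574409/3541536 ≈ 1718.06.

y ≈ 1718.1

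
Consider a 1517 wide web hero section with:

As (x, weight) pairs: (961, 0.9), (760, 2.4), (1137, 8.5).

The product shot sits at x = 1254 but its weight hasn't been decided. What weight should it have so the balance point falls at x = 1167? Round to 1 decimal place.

Fixed elements: Σw = 0.9 + 2.4 + 8.5 = 11.8, Σw·x = 0.9·961 + 2.4·760 + 8.5·1137 = 12353.4.
For the centroid to hit 1167: (12353.4 + w·1254) / (11.8 + w) = 1167.
Solving: w = (1167·11.8 − 12353.4) / (1254 − 1167) = 1417.2 / 87 ≈ 16.29.

w ≈ 16.3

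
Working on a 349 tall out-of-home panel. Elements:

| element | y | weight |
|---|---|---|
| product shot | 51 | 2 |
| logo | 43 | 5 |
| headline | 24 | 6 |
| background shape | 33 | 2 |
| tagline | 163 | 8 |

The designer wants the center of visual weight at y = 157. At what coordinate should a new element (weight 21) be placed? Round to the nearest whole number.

With the new element, Σw becomes 2 + 5 + 6 + 2 + 8 + 21 = 44.
y: target moment 44×157 = 6908; current 2·51 + 5·43 + 6·24 + 2·33 + 8·163 = 1831; the new element supplies 5077, so y = 5077/21 ≈ 241.76.

y ≈ 242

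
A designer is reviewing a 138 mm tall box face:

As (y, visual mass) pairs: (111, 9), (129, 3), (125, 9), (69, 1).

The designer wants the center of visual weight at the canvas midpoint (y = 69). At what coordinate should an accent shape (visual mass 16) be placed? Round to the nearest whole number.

y ≈ 3

New total weight: (9 + 3 + 9 + 1) + 16 = 38.
Along y: (2580 + 16·y) / 38 = 69 (existing moment 9·111 + 3·129 + 9·125 + 1·69 = 2580) ⇒ y = (2622 − 2580) / 16 ≈ 2.62.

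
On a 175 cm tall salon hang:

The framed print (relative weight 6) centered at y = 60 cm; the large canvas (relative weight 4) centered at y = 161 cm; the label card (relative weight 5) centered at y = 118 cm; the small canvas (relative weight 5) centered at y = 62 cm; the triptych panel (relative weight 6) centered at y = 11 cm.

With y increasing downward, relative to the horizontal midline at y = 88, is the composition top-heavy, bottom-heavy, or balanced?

top-heavy

Σw = 6 + 4 + 5 + 5 + 6 = 26.
Σw·y = 6·60 + 4·161 + 5·118 + 5·62 + 6·11 = 1970, so ȳ = 1970/26 ≈ 75.77.
75.8 vs midline 88 → top-heavy.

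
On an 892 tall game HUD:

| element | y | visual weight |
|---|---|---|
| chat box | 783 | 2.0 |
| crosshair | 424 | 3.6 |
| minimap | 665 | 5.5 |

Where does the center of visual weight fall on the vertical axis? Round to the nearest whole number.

Weights sum to 2.0 + 3.6 + 5.5 = 11.1.
y: (2.0·783 + 3.6·424 + 5.5·665) / 11.1 = 6749.9 / 11.1 ≈ 608.10

y ≈ 608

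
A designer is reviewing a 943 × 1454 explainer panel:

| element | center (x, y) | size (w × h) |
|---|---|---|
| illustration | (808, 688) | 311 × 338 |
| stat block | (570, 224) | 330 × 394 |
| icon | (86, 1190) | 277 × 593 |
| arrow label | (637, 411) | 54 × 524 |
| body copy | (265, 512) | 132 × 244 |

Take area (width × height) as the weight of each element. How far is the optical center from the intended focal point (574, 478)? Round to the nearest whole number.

≈ 268

Taking area as weight: illustration 311·338 = 105118, stat block 330·394 = 130020, icon 277·593 = 164261, arrow label 54·524 = 28296, body copy 132·244 = 32208. Sum 459903.
x-moment: 105118·808 + 130020·570 + 164261·86 + 28296·637 + 32208·265 = 199732862; centroid 199732862/459903 ≈ 434.29.
y-moment: 105118·688 + 130020·224 + 164261·1190 + 28296·411 + 32208·512 = 325036406; centroid 325036406/459903 ≈ 706.75.
Relative to (574, 478): Δ = (-139.71, 228.75); |Δ| = √(-139.71² + 228.75²) ≈ 268.04.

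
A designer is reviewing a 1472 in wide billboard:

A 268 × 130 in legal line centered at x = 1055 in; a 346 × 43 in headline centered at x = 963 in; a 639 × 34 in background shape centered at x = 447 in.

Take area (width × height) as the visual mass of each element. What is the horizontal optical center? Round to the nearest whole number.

x ≈ 851

Taking area as weight: legal line 268·130 = 34840, headline 346·43 = 14878, background shape 639·34 = 21726. Sum 71444.
Σw·x = 34840·1055 + 14878·963 + 21726·447 = 60795236, so x̄ = 60795236/71444 ≈ 850.95.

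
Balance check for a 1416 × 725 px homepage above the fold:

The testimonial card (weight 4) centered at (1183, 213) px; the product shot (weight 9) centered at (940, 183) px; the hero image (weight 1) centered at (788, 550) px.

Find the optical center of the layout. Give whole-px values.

Weights sum to 4 + 9 + 1 = 14.
x-moment: 4·1183 + 9·940 + 1·788 = 13980; centroid 13980/14 ≈ 998.57.
y-moment: 4·213 + 9·183 + 1·550 = 3049; centroid 3049/14 ≈ 217.79.

(999, 218)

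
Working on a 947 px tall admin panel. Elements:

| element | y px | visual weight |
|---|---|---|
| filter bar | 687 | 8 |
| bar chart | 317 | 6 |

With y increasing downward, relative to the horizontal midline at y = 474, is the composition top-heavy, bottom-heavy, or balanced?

Total weight = 8 + 6 = 14.
y: (8·687 + 6·317) / 14 = 7398 / 14 ≈ 528.43
528.4 lies below (larger y than) the midline 474, so the layout is bottom-heavy.

bottom-heavy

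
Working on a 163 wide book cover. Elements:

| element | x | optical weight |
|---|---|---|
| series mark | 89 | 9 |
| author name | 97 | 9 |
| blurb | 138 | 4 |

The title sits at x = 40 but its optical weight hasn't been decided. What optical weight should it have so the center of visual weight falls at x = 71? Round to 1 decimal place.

Fixed elements: Σw = 9 + 9 + 4 = 22, Σw·x = 9·89 + 9·97 + 4·138 = 2226.
Set Σw·x/Σw = 71: (2226 + 40w) = 71·(22 + w).
Solving: w = (71·22 − 2226) / (40 − 71) = -664 / -31 ≈ 21.42.

w ≈ 21.4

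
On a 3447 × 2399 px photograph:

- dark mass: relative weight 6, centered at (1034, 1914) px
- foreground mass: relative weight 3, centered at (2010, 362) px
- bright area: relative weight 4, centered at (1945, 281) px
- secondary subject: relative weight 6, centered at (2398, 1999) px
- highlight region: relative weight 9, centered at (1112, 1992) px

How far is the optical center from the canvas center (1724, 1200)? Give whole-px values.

Σw = 6 + 3 + 4 + 6 + 9 = 28.
x-moment: 6·1034 + 3·2010 + 4·1945 + 6·2398 + 9·1112 = 44410; centroid 44410/28 ≈ 1586.07.
y-moment: 6·1914 + 3·362 + 4·281 + 6·1999 + 9·1992 = 43616; centroid 43616/28 ≈ 1557.71.
From (1724, 1200): dx = -137.93, dy = 357.71, so the distance is √(dx²+dy²) ≈ 383.38.

≈ 383 px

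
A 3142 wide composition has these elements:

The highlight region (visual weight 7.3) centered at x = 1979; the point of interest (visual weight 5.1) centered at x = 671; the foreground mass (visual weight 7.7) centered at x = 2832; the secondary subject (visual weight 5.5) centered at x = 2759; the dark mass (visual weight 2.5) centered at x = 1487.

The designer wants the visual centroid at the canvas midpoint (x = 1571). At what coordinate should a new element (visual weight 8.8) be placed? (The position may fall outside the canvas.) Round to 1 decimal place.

New total weight: (7.3 + 5.1 + 7.7 + 5.5 + 2.5) + 8.8 = 36.9.
x: target moment 36.9×1571 = 57969.9; current 7.3·1979 + 5.1·671 + 7.7·2832 + 5.5·2759 + 2.5·1487 = 58567.2; the new element supplies -597.3, so x = -597.3/8.8 ≈ -67.87.

x ≈ -67.9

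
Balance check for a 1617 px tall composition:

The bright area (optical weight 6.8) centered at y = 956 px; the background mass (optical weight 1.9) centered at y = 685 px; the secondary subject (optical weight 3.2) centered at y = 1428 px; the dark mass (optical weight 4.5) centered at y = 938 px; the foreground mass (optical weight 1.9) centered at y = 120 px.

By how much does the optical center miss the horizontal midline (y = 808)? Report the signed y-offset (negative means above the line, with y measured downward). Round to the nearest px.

≈ 111 px

Total weight = 6.8 + 1.9 + 3.2 + 4.5 + 1.9 = 18.3.
y: (6.8·956 + 1.9·685 + 3.2·1428 + 4.5·938 + 1.9·120) / 18.3 = 16820.9 / 18.3 ≈ 919.17
Against y = 808, that's 919.17 − 808 = 111.17.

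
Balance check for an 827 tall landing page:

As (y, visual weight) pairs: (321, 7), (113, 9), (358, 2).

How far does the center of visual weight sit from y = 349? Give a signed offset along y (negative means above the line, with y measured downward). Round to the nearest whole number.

≈ -128

Weights sum to 7 + 9 + 2 = 18.
y: (7·321 + 9·113 + 2·358) / 18 = 3980 / 18 ≈ 221.11
Difference: 221.11 − 349 ≈ -127.89.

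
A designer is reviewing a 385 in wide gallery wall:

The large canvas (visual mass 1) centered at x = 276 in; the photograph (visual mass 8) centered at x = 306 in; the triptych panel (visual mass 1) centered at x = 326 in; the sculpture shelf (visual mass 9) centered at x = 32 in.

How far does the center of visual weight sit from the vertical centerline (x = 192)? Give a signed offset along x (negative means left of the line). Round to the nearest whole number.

≈ -16 in

Total weight = 1 + 8 + 1 + 9 = 19.
x-moment: 1·276 + 8·306 + 1·326 + 9·32 = 3338; centroid 3338/19 ≈ 175.68.
Against x = 192, that's 175.68 − 192 = -16.32.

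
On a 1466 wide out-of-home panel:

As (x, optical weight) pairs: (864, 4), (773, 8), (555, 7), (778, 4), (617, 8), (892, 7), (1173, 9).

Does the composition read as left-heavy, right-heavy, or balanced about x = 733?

Total weight = 4 + 8 + 7 + 4 + 8 + 7 + 9 = 47.
Σw·x = 4·864 + 8·773 + 7·555 + 4·778 + 8·617 + 7·892 + 9·1173 = 38374, so x̄ = 38374/47 ≈ 816.47.
Since 816.5 is right of 733, the composition reads right-heavy.

right-heavy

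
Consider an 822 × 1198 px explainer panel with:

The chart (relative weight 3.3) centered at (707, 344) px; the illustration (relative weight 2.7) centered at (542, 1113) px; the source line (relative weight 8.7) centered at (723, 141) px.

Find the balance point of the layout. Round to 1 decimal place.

(686.2, 365.1)

Total weight = 3.3 + 2.7 + 8.7 = 14.7.
Σw·x = 3.3·707 + 2.7·542 + 8.7·723 = 10086.6, so x̄ = 10086.6/14.7 ≈ 686.16.
Σw·y = 3.3·344 + 2.7·1113 + 8.7·141 = 5367.0, so ȳ = 5367.0/14.7 ≈ 365.10.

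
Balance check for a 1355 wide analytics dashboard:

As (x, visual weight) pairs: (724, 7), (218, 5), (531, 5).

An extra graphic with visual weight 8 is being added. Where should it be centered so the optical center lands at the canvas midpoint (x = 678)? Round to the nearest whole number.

With the extra graphic, Σw becomes 7 + 5 + 5 + 8 = 25.
x: target moment 25×678 = 16950; current 7·724 + 5·218 + 5·531 = 8813; the extra graphic supplies 8137, so x = 8137/8 ≈ 1017.12.

x ≈ 1017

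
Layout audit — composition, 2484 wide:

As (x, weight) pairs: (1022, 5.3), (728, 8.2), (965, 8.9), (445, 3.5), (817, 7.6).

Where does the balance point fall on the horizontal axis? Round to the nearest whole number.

Weights sum to 5.3 + 8.2 + 8.9 + 3.5 + 7.6 = 33.5.
x: (5.3·1022 + 8.2·728 + 8.9·965 + 3.5·445 + 7.6·817) / 33.5 = 27741.4 / 33.5 ≈ 828.10

x ≈ 828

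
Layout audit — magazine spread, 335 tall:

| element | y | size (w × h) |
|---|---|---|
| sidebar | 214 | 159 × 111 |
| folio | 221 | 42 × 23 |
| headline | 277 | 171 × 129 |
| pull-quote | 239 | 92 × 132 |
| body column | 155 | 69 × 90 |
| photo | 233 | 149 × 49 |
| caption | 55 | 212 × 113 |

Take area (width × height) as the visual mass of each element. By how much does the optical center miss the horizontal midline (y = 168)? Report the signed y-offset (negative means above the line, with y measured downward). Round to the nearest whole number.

≈ 20

Areas → weights: sidebar 159·111 = 17649, folio 42·23 = 966, headline 171·129 = 22059, pull-quote 92·132 = 12144, body column 69·90 = 6210, photo 149·49 = 7301, caption 212·113 = 23956; Σw = 90285.
y: moment 16984394 / weight 90285 ≈ 188.12
Against y = 168, that's 188.12 − 168 = 20.12.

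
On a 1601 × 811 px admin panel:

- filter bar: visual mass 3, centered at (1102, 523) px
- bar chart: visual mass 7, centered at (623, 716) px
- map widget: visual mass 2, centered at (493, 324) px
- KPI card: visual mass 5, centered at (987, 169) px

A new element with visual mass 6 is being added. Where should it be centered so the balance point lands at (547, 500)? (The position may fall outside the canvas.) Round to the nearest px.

New total weight: (3 + 7 + 2 + 5) + 6 = 23.
Along x: (13588 + 6·x) / 23 = 547 (existing moment 3·1102 + 7·623 + 2·493 + 5·987 = 13588) ⇒ x = (12581 − 13588) / 6 ≈ -167.83.
Along y: (8074 + 6·y) / 23 = 500 (existing moment 3·523 + 7·716 + 2·324 + 5·169 = 8074) ⇒ y = (11500 − 8074) / 6 ≈ 571.00.

(-168, 571)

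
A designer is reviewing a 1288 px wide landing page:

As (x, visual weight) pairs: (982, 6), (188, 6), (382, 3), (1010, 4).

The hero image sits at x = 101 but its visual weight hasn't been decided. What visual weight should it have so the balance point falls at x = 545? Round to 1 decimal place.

w ≈ 4.2

Known weights sum to 6 + 6 + 3 + 4 = 19; their moment is 6·982 + 6·188 + 3·382 + 4·1010 = 12206.
Set Σw·x/Σw = 545: (12206 + 101w) = 545·(19 + w).
Solving: w = (545·19 − 12206) / (101 − 545) = -1851 / -444 ≈ 4.17.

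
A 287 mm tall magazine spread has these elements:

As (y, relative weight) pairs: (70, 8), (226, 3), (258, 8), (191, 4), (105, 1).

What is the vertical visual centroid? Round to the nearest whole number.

y ≈ 174

Σw = 8 + 3 + 8 + 4 + 1 = 24.
Σw·y = 8·70 + 3·226 + 8·258 + 4·191 + 1·105 = 4171, so ȳ = 4171/24 ≈ 173.79.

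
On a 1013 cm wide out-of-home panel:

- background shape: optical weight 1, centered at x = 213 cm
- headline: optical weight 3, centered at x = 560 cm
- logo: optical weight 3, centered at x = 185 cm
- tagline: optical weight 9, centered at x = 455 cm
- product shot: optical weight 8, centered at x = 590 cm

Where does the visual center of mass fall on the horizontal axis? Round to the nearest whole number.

Total weight = 1 + 3 + 3 + 9 + 8 = 24.
Σw·x = 1·213 + 3·560 + 3·185 + 9·455 + 8·590 = 11263, so x̄ = 11263/24 ≈ 469.29.

x ≈ 469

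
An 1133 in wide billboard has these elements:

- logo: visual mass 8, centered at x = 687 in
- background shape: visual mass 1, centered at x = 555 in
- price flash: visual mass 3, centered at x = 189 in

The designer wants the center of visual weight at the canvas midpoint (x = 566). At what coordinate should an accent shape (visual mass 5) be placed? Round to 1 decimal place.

After adding the accent shape, total weight = 8 + 1 + 3 + 5 = 17.
x: target moment 17×566 = 9622; current 8·687 + 1·555 + 3·189 = 6618; the accent shape supplies 3004, so x = 3004/5 ≈ 600.80.

x ≈ 600.8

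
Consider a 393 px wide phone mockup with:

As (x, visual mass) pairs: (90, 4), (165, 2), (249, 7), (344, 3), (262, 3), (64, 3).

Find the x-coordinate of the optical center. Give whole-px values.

Σw = 4 + 2 + 7 + 3 + 3 + 3 = 22.
x: (4·90 + 2·165 + 7·249 + 3·344 + 3·262 + 3·64) / 22 = 4443 / 22 ≈ 201.95

x ≈ 202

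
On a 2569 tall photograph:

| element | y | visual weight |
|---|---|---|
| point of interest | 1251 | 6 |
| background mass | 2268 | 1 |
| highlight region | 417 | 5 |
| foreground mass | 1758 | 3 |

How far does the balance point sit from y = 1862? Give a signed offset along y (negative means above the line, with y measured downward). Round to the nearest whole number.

≈ -720

Σw = 6 + 1 + 5 + 3 = 15.
Σw·y = 6·1251 + 1·2268 + 5·417 + 3·1758 = 17133, so ȳ = 17133/15 ≈ 1142.20.
Difference: 1142.20 − 1862 ≈ -719.80.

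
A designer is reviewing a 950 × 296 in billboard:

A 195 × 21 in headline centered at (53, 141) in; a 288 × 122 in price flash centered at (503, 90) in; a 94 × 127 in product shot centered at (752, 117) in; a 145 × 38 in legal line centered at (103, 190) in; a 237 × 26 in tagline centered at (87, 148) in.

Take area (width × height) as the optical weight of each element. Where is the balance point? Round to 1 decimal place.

(445.1, 112.9)

Areas → weights: headline 195·21 = 4095, price flash 288·122 = 35136, product shot 94·127 = 11938, legal line 145·38 = 5510, tagline 237·26 = 6162; Σw = 62841.
x: (4095·53 + 35136·503 + 11938·752 + 5510·103 + 6162·87) / 62841 = 27971443 / 62841 ≈ 445.11
y: (4095·141 + 35136·90 + 11938·117 + 5510·190 + 6162·148) / 62841 = 7095257 / 62841 ≈ 112.91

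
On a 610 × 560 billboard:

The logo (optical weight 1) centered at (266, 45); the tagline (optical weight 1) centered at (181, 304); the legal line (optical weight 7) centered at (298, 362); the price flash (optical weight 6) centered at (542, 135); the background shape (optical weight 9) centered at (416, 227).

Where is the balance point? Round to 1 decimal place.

(397.0, 239.0)

Total weight = 1 + 1 + 7 + 6 + 9 = 24.
x: (1·266 + 1·181 + 7·298 + 6·542 + 9·416) / 24 = 9529 / 24 ≈ 397.04
y: (1·45 + 1·304 + 7·362 + 6·135 + 9·227) / 24 = 5736 / 24 ≈ 239.00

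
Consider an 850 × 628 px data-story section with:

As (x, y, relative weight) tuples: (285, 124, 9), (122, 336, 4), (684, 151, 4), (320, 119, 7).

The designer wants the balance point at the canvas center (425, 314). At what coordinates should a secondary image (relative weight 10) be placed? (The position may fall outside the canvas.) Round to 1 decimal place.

(642.1, 677.9)

With the secondary image, Σw becomes 9 + 4 + 4 + 7 + 10 = 34.
Along x: (8029 + 10·x) / 34 = 425 (existing moment 9·285 + 4·122 + 4·684 + 7·320 = 8029) ⇒ x = (14450 − 8029) / 10 ≈ 642.10.
Along y: (3897 + 10·y) / 34 = 314 (existing moment 9·124 + 4·336 + 4·151 + 7·119 = 3897) ⇒ y = (10676 − 3897) / 10 ≈ 677.90.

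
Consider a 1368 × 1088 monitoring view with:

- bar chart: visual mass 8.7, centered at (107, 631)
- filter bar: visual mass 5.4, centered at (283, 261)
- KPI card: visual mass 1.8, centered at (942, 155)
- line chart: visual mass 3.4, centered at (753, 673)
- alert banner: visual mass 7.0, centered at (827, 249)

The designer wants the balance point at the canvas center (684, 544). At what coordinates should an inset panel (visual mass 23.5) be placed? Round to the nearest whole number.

(917, 676)

After adding the inset panel, total weight = 8.7 + 5.4 + 1.8 + 3.4 + 7.0 + 23.5 = 49.8.
Along x: (12503.9 + 23.5·x) / 49.8 = 684 (existing moment 8.7·107 + 5.4·283 + 1.8·942 + 3.4·753 + 7.0·827 = 12503.9) ⇒ x = (34063.2 − 12503.9) / 23.5 ≈ 917.42.
Along y: (11209.3 + 23.5·y) / 49.8 = 544 (existing moment 8.7·631 + 5.4·261 + 1.8·155 + 3.4·673 + 7.0·249 = 11209.3) ⇒ y = (27091.2 − 11209.3) / 23.5 ≈ 675.83.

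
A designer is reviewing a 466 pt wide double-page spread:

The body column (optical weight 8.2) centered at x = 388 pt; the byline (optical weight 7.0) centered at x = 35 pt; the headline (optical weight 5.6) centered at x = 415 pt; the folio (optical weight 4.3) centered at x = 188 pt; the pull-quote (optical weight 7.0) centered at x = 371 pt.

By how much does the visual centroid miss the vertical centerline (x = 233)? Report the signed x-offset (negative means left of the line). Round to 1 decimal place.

≈ 52.2 pt

Weights sum to 8.2 + 7.0 + 5.6 + 4.3 + 7.0 = 32.1.
x-moment: 8.2·388 + 7.0·35 + 5.6·415 + 4.3·188 + 7.0·371 = 9156.0; centroid 9156.0/32.1 ≈ 285.23.
Against x = 233, that's 285.23 − 233 = 52.23.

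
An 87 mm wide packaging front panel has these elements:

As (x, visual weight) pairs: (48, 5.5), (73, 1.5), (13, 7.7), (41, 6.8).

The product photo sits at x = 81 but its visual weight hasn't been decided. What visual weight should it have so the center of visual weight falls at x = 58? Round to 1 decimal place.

Existing Σw = 21.5 (5.5 + 1.5 + 7.7 + 6.8); existing moment 5.5·48 + 1.5·73 + 7.7·13 + 6.8·41 = 752.4.
Balance at x = 58 requires (752.4 + w·81) / (21.5 + w) = 58.
Solving: w = (58·21.5 − 752.4) / (81 − 58) = 494.6 / 23 ≈ 21.50.

w ≈ 21.5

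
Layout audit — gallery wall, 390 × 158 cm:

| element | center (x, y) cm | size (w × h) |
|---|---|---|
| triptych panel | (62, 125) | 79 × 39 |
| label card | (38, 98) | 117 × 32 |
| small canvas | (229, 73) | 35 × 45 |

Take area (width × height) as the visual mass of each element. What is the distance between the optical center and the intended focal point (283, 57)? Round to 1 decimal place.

Taking area as weight: triptych panel 79·39 = 3081, label card 117·32 = 3744, small canvas 35·45 = 1575. Sum 8400.
Σw·x = 3081·62 + 3744·38 + 1575·229 = 693969, so x̄ = 693969/8400 ≈ 82.62.
Σw·y = 3081·125 + 3744·98 + 1575·73 = 867012, so ȳ = 867012/8400 ≈ 103.22.
Relative to (283, 57): Δ = (-200.38, 46.22); |Δ| = √(-200.38² + 46.22²) ≈ 205.65.

≈ 205.6 cm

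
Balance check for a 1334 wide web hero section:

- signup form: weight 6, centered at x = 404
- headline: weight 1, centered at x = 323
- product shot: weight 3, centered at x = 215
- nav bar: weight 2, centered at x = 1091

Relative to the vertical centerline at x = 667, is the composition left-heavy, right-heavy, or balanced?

Total weight = 6 + 1 + 3 + 2 = 12.
Σw·x = 6·404 + 1·323 + 3·215 + 2·1091 = 5574, so x̄ = 5574/12 ≈ 464.50.
464.5 vs midline 667 → left-heavy.

left-heavy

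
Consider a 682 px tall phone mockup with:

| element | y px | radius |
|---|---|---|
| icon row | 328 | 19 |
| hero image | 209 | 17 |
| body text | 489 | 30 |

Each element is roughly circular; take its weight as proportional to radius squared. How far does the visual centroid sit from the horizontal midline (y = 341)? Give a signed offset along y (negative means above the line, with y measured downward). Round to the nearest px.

r² weights: icon row 19² = 361, hero image 17² = 289, body text 30² = 900. Total = 1550.
y: (361·328 + 289·209 + 900·489) / 1550 = 618909 / 1550 ≈ 399.30
Offset from y = 341: 399.30 − 341 ≈ 58.30.

≈ 58 px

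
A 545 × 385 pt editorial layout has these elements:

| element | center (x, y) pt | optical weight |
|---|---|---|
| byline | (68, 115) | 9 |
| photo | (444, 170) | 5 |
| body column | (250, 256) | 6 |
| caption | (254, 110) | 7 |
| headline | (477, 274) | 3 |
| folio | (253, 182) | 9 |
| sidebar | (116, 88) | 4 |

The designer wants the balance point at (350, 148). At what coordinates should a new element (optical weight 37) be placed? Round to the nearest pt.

(479, 131)

New total weight: (9 + 5 + 6 + 7 + 3 + 9 + 4) + 37 = 80.
Along x: (10282 + 37·x) / 80 = 350 (existing moment 9·68 + 5·444 + 6·250 + 7·254 + 3·477 + 9·253 + 4·116 = 10282) ⇒ x = (28000 − 10282) / 37 ≈ 478.86.
Along y: (7003 + 37·y) / 80 = 148 (existing moment 9·115 + 5·170 + 6·256 + 7·110 + 3·274 + 9·182 + 4·88 = 7003) ⇒ y = (11840 − 7003) / 37 ≈ 130.73.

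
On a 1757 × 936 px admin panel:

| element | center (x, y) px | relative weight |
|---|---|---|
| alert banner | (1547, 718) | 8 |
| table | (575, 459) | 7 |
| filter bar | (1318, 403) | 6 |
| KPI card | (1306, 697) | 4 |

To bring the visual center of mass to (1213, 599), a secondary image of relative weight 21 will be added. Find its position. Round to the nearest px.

After adding the secondary image, total weight = 8 + 7 + 6 + 4 + 21 = 46.
Along x: (29533 + 21·x) / 46 = 1213 (existing moment 8·1547 + 7·575 + 6·1318 + 4·1306 = 29533) ⇒ x = (55798 − 29533) / 21 ≈ 1250.71.
Along y: (14163 + 21·y) / 46 = 599 (existing moment 8·718 + 7·459 + 6·403 + 4·697 = 14163) ⇒ y = (27554 − 14163) / 21 ≈ 637.67.

(1251, 638)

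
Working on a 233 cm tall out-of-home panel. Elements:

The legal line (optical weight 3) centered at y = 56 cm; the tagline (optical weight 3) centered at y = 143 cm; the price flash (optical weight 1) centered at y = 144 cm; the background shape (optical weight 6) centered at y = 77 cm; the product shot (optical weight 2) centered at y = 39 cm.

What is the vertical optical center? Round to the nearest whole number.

y ≈ 85

Σw = 3 + 3 + 1 + 6 + 2 = 15.
Σw·y = 3·56 + 3·143 + 1·144 + 6·77 + 2·39 = 1281, so ȳ = 1281/15 ≈ 85.40.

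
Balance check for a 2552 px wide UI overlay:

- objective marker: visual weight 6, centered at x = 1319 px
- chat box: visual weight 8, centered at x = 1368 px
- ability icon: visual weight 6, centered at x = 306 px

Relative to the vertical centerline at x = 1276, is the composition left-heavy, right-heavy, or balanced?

Total weight = 6 + 8 + 6 = 20.
x: (6·1319 + 8·1368 + 6·306) / 20 = 20694 / 20 ≈ 1034.70
1034.7 vs midline 1276 → left-heavy.

left-heavy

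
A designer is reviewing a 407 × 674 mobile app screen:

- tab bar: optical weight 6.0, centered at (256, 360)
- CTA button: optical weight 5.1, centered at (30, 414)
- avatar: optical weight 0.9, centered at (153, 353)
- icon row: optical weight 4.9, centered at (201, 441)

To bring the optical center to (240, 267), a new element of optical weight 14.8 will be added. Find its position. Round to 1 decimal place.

After adding the new element, total weight = 6.0 + 5.1 + 0.9 + 4.9 + 14.8 = 31.7.
Along x: (2811.6 + 14.8·x) / 31.7 = 240 (existing moment 6.0·256 + 5.1·30 + 0.9·153 + 4.9·201 = 2811.6) ⇒ x = (7608.0 − 2811.6) / 14.8 ≈ 324.08.
Along y: (6750.0 + 14.8·y) / 31.7 = 267 (existing moment 6.0·360 + 5.1·414 + 0.9·353 + 4.9·441 = 6750.0) ⇒ y = (8463.9 − 6750.0) / 14.8 ≈ 115.80.

(324.1, 115.8)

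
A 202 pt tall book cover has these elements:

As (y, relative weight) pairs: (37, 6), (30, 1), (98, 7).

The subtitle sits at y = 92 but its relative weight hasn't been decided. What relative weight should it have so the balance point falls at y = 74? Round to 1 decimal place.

Existing Σw = 14 (6 + 1 + 7); existing moment 6·37 + 1·30 + 7·98 = 938.
For the centroid to hit 74: (938 + w·92) / (14 + w) = 74.
So w = (74·14 − 938)/(92 − 74) = 98/18 ≈ 5.44.

w ≈ 5.4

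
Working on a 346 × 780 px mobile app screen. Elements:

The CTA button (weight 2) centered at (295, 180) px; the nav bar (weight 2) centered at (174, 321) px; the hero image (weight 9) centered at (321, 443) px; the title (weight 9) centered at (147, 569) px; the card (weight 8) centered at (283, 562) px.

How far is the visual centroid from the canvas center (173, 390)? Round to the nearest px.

≈ 122 px

Total weight = 2 + 2 + 9 + 9 + 8 = 30.
Σw·x = 2·295 + 2·174 + 9·321 + 9·147 + 8·283 = 7414, so x̄ = 7414/30 ≈ 247.13.
Σw·y = 2·180 + 2·321 + 9·443 + 9·569 + 8·562 = 14606, so ȳ = 14606/30 ≈ 486.87.
From (173, 390): dx = 74.13, dy = 96.87, so the distance is √(dx²+dy²) ≈ 121.98.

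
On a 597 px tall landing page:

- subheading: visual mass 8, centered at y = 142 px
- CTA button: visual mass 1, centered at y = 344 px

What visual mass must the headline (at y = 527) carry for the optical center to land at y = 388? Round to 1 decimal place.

Known weights sum to 8 + 1 = 9; their moment is 8·142 + 1·344 = 1480.
Set Σw·y/Σw = 388: (1480 + 527w) = 388·(9 + w).
So w = (388·9 − 1480)/(527 − 388) = 2012/139 ≈ 14.47.

w ≈ 14.5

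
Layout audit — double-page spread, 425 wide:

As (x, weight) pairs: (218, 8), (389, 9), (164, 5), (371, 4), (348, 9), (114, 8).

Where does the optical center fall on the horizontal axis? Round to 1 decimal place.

x ≈ 269.6

Total weight = 8 + 9 + 5 + 4 + 9 + 8 = 43.
Σw·x = 11593; x̄ = 11593/43 ≈ 269.60.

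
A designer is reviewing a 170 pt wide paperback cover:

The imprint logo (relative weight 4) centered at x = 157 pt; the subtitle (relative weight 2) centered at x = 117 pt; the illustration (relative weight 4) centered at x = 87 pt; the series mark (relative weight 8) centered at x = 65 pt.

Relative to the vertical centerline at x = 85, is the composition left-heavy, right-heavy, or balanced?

right-heavy

Total weight = 4 + 2 + 4 + 8 = 18.
x-moment: 4·157 + 2·117 + 4·87 + 8·65 = 1730; centroid 1730/18 ≈ 96.11.
96.1 lies right of the midline 85, so the layout is right-heavy.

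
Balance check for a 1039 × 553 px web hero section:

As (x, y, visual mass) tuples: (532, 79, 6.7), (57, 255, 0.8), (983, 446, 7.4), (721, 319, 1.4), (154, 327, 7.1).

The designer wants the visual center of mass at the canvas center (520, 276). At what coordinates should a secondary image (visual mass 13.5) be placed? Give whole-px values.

With the secondary image, Σw becomes 6.7 + 0.8 + 7.4 + 1.4 + 7.1 + 13.5 = 36.9.
x: target moment 36.9×520 = 19188.0; current 6.7·532 + 0.8·57 + 7.4·983 + 1.4·721 + 7.1·154 = 12987.0; the secondary image supplies 6201.0, so x = 6201.0/13.5 ≈ 459.33.
y: target moment 36.9×276 = 10184.4; current 6.7·79 + 0.8·255 + 7.4·446 + 1.4·319 + 7.1·327 = 6802.0; the secondary image supplies 3382.4, so y = 3382.4/13.5 ≈ 250.55.

(459, 251)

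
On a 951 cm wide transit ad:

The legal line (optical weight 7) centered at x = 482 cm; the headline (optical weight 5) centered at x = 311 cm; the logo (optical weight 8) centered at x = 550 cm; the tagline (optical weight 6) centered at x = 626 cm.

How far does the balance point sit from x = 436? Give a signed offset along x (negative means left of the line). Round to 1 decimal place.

≈ 67.3 cm

Σw = 7 + 5 + 8 + 6 = 26.
Σw·x = 7·482 + 5·311 + 8·550 + 6·626 = 13085, so x̄ = 13085/26 ≈ 503.27.
Offset from x = 436: 503.27 − 436 ≈ 67.27.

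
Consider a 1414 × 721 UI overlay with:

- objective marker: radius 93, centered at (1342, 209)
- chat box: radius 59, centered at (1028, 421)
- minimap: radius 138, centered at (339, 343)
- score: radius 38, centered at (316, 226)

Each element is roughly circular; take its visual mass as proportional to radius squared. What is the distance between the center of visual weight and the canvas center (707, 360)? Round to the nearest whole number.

≈ 58

r² weights: objective marker 93² = 8649, chat box 59² = 3481, minimap 138² = 19044, score 38² = 1444. Total = 32618.
x: (8649·1342 + 3481·1028 + 19044·339 + 1444·316) / 32618 = 22097646 / 32618 ≈ 677.47
y: (8649·209 + 3481·421 + 19044·343 + 1444·226) / 32618 = 10131578 / 32618 ≈ 310.61
Relative to (707, 360): Δ = (-29.53, -49.39); |Δ| = √(-29.53² + -49.39²) ≈ 57.54.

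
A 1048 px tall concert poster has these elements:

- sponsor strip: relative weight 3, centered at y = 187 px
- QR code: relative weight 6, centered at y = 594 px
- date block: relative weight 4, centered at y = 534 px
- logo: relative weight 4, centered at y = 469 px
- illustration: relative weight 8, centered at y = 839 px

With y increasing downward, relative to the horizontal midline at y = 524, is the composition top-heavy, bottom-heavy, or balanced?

bottom-heavy

Weights sum to 3 + 6 + 4 + 4 + 8 = 25.
y: (3·187 + 6·594 + 4·534 + 4·469 + 8·839) / 25 = 14849 / 25 ≈ 593.96
594.0 vs midline 524 → bottom-heavy.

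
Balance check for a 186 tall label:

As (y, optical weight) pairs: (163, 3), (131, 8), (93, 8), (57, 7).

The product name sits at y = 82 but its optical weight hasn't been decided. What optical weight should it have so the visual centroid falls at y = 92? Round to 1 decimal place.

Fixed elements: Σw = 3 + 8 + 8 + 7 = 26, Σw·y = 3·163 + 8·131 + 8·93 + 7·57 = 2680.
For the centroid to hit 92: (2680 + w·82) / (26 + w) = 92.
So w = (92·26 − 2680)/(82 − 92) = -288/-10 ≈ 28.80.

w ≈ 28.8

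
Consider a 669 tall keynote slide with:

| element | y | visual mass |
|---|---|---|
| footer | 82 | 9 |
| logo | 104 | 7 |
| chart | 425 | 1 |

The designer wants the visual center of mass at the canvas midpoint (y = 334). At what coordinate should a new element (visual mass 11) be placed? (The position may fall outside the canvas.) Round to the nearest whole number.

y ≈ 678

New total weight: (9 + 7 + 1) + 11 = 28.
y: target moment 28×334 = 9352; current 9·82 + 7·104 + 1·425 = 1891; the new element supplies 7461, so y = 7461/11 ≈ 678.27.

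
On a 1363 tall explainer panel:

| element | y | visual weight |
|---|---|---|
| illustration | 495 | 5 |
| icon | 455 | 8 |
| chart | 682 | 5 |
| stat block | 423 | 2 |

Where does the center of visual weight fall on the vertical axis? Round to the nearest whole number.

Weights sum to 5 + 8 + 5 + 2 = 20.
Σw·y = 5·495 + 8·455 + 5·682 + 2·423 = 10371, so ȳ = 10371/20 ≈ 518.55.

y ≈ 519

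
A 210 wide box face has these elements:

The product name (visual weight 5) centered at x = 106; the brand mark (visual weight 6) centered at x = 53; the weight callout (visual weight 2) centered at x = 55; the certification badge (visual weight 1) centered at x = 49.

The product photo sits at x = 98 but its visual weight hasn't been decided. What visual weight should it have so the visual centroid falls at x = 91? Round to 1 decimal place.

Fixed elements: Σw = 5 + 6 + 2 + 1 = 14, Σw·x = 5·106 + 6·53 + 2·55 + 1·49 = 1007.
Balance at x = 91 requires (1007 + w·98) / (14 + w) = 91.
Rearranging, w·(98 − 91) = 91·14 − 1007 = 267, so w ≈ 267/7 = 38.14.

w ≈ 38.1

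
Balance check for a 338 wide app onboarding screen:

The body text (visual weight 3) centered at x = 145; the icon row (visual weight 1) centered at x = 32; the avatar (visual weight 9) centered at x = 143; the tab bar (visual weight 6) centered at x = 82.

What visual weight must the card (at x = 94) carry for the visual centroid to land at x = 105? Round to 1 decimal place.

Existing Σw = 19 (3 + 1 + 9 + 6); existing moment 3·145 + 1·32 + 9·143 + 6·82 = 2246.
For the centroid to hit 105: (2246 + w·94) / (19 + w) = 105.
Solving: w = (105·19 − 2246) / (94 − 105) = -251 / -11 ≈ 22.82.

w ≈ 22.8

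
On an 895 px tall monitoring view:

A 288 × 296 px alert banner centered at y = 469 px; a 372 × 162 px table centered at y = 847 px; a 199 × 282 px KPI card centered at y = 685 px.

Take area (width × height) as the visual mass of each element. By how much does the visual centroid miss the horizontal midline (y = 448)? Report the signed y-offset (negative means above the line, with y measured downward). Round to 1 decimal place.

≈ 194.1 px

Areas: alert banner 288·296 = 85248, table 372·162 = 60264, KPI card 199·282 = 56118. Total weight = 201630.
y: (85248·469 + 60264·847 + 56118·685) / 201630 = 129465750 / 201630 ≈ 642.10
Offset from y = 448: 642.10 − 448 ≈ 194.10.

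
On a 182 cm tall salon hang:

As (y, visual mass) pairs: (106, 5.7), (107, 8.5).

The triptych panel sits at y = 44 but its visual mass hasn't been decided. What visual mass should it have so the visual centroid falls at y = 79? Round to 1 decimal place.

Known weights sum to 5.7 + 8.5 = 14.2; their moment is 5.7·106 + 8.5·107 = 1513.7.
Balance at y = 79 requires (1513.7 + w·44) / (14.2 + w) = 79.
Rearranging, w·(44 − 79) = 79·14.2 − 1513.7 = -391.9, so w ≈ -391.9/-35 = 11.20.

w ≈ 11.2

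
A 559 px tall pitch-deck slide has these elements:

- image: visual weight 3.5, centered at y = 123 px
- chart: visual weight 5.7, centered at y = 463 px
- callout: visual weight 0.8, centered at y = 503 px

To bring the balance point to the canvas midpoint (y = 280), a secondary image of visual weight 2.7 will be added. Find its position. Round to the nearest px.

After adding the secondary image, total weight = 3.5 + 5.7 + 0.8 + 2.7 = 12.7.
y: target moment 12.7×280 = 3556.0; current 3.5·123 + 5.7·463 + 0.8·503 = 3472.0; the secondary image supplies 84.0, so y = 84.0/2.7 ≈ 31.11.

y ≈ 31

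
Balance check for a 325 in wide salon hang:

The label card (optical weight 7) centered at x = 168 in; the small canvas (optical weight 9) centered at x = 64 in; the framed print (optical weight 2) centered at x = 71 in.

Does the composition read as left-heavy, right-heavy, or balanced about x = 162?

left-heavy

Weights sum to 7 + 9 + 2 = 18.
x: (7·168 + 9·64 + 2·71) / 18 = 1894 / 18 ≈ 105.22
Since 105.2 is left of 162, the composition reads left-heavy.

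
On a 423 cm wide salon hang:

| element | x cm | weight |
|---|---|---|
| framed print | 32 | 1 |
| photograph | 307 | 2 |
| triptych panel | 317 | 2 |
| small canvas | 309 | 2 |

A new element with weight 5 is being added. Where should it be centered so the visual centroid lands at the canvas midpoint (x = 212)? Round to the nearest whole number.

x ≈ 129

With the new element, Σw becomes 1 + 2 + 2 + 2 + 5 = 12.
x: need Σw·x = 12·212 = 2544. Existing = 1·32 + 2·307 + 2·317 + 2·309 = 1898. Remainder 646 / 5 ≈ 129.20.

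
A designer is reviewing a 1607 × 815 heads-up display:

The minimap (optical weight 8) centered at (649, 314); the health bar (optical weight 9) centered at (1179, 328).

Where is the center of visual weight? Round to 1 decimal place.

Weights sum to 8 + 9 = 17.
x-moment: 8·649 + 9·1179 = 15803; centroid 15803/17 ≈ 929.59.
y-moment: 8·314 + 9·328 = 5464; centroid 5464/17 ≈ 321.41.

(929.6, 321.4)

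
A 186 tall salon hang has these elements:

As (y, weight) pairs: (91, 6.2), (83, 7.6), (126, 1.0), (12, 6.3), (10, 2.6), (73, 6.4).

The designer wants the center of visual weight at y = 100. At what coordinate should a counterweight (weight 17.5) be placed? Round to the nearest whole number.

y ≈ 164

With the counterweight, Σw becomes 6.2 + 7.6 + 1.0 + 6.3 + 2.6 + 6.4 + 17.5 = 47.6.
y: need Σw·y = 47.6·100 = 4760.0. Existing = 6.2·91 + 7.6·83 + 1.0·126 + 6.3·12 + 2.6·10 + 6.4·73 = 1889.8. Remainder 2870.2 / 17.5 ≈ 164.01.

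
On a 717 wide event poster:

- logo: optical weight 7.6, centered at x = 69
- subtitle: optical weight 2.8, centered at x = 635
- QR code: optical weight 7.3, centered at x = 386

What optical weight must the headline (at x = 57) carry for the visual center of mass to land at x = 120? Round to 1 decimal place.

Known weights sum to 7.6 + 2.8 + 7.3 = 17.7; their moment is 7.6·69 + 2.8·635 + 7.3·386 = 5120.2.
Set Σw·x/Σw = 120: (5120.2 + 57w) = 120·(17.7 + w).
Rearranging, w·(57 − 120) = 120·17.7 − 5120.2 = -2996.2, so w ≈ -2996.2/-63 = 47.56.

w ≈ 47.6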